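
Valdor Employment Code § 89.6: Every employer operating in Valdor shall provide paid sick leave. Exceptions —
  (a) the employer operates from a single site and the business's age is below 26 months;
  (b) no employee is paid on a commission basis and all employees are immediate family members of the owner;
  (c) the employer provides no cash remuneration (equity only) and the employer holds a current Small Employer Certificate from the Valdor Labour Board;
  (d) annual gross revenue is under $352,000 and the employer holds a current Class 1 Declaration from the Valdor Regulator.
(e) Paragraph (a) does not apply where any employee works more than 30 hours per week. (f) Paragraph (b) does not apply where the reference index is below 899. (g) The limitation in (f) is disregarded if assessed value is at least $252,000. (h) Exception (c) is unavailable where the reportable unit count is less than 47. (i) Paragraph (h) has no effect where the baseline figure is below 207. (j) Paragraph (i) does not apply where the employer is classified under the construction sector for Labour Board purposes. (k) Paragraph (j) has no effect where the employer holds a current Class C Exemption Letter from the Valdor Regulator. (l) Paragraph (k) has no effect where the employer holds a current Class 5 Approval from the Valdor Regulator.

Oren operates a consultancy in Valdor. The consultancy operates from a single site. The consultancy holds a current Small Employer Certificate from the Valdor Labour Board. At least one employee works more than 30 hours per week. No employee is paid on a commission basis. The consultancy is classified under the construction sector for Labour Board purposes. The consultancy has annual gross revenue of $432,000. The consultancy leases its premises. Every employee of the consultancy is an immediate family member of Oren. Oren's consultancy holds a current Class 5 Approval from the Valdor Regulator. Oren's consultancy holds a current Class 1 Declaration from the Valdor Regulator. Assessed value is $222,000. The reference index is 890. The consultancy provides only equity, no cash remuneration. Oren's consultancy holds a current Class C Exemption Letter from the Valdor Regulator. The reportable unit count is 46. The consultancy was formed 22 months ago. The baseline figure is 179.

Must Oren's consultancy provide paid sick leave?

Exception (a): the employer operates from a single site; the business's age is 22 months, below the 26 months limit — every condition holds. But applying paragraph (e): (e) is triggered — at least one employee exceeds 30 hours/week. (a) is therefore removed.
Exception (b): no employee is paid on commission; every employee is an immediate family member — every condition holds. Turning to paragraphs (f)–(g): (f) operates against (b): the reference index is 890, below the 899 limit. (g) is inapplicable (assessed value is $222,000, short of $252,000), so (f) stands. (b) is therefore removed.
All of (c)'s requirements are met (remuneration is equity-only; a current Small Employer Certificate is held). Turning to paragraphs (h)–(l): (h) operates — the reportable unit count is 46, less than the 47 limit. (i) applies (the baseline figure is 179, below the 207 limit), but is set aside by (j): (j) is engaged — the consultancy is classified under the construction sector. (k) would limit (j) — a current Class C Exemption Letter is held — but (l) sets (k) aside: (l) operates — a current Class 5 Approval is held. (c) is therefore removed.
Exception (d) requires that annual gross revenue is under $352,000; but annual gross revenue is $432,000, not under $352,000, so (d) is unavailable.
Every exception is unavailable, so the rule governs.

Yes — Oren's consultancy must provide paid sick leave.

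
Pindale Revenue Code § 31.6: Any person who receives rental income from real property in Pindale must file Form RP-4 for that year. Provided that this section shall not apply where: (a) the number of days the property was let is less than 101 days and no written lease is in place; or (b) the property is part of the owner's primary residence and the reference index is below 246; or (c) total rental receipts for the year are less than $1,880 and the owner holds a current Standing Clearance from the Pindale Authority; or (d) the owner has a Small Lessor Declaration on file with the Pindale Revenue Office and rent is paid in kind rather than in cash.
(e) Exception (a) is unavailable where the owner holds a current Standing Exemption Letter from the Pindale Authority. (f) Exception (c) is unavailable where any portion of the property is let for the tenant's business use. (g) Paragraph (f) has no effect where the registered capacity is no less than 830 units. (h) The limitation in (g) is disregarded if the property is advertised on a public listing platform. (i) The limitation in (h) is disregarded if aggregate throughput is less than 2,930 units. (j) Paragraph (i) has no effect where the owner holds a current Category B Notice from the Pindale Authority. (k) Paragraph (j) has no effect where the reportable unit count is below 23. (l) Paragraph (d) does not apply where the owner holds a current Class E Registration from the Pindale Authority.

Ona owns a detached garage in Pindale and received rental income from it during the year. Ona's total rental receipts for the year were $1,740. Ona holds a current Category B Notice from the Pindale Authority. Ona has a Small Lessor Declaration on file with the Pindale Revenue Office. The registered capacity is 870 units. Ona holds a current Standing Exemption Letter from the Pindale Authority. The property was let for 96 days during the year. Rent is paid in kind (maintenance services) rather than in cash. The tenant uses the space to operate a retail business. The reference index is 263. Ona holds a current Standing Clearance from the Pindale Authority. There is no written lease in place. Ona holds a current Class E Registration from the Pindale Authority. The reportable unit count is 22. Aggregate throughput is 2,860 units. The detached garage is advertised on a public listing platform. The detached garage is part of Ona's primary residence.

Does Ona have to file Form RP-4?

Exception (a) is satisfied on its face — the number of days the property was let is 96 days, less than the 101 days limit; there is no written lease. Turning to paragraph (e): (e) applies — a current Standing Exemption Letter is held. (a) is therefore removed.
Exception (b) does not apply: the reference index is 263, not below 246.
All of (c)'s requirements are met (total rental receipts for the year are $1,740, less than the $1,880 limit; a current Standing Clearance is held). Under paragraphs (f)–(k): (f) would limit (c) — the space is let for business use — but (g) sets (f) aside: (g) is triggered — the registered capacity is 870 units, meeting the 830 units threshold. (h) would limit (g) — the property is publicly advertised — but (i) sets (h) aside: (i) operates — aggregate throughput is 2,860 units, less than the 2,930 units limit. (j) operates (a current Category B Notice is held), but yields to (k): (k) operates against (j): the reportable unit count is 22, below the 23 limit. (c) remains available.
Exception (d): a Small Lessor Declaration is on file; rent is paid in kind — every condition holds. However, paragraph (l) must be considered: (l) operates against (d): a current Class E Registration is held. Exception (d) does not apply.

No — exception (c) applies; Ona is not required to file Form RP-4.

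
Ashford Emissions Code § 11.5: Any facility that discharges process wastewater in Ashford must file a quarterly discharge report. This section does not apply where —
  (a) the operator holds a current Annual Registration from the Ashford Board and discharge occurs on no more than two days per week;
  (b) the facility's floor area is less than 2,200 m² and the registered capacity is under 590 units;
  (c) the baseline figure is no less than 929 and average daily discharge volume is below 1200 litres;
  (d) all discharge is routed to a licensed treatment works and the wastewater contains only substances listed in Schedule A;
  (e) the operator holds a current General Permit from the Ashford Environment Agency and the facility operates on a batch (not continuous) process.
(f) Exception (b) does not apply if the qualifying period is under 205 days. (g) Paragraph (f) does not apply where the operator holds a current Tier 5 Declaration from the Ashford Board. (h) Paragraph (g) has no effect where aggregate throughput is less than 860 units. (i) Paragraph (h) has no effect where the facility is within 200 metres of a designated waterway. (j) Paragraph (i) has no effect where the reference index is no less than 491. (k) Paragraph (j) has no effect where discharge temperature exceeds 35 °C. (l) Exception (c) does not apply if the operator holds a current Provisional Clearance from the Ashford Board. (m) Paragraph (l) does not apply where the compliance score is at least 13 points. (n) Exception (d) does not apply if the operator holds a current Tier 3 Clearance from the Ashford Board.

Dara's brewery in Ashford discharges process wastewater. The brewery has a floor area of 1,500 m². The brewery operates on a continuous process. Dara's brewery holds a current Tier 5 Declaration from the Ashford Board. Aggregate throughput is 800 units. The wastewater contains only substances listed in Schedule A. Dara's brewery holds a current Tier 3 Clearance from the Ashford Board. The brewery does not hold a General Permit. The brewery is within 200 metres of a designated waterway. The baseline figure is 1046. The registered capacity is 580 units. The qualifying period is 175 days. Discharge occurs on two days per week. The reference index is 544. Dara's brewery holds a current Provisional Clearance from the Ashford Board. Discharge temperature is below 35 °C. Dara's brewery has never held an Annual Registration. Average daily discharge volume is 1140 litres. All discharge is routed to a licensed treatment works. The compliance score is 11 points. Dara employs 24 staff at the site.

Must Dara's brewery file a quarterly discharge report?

Yes — Dara's brewery must file a quarterly discharge report.

Exception (a) does not apply: there is no Annual Registration in force.
Exception (b): the facility's floor area is 1,500 m², less than the 2,200 m² limit; the registered capacity is 580 units, under the 590 units limit — every condition holds. But applying paragraphs (f)–(k): (f) applies — the qualifying period is 175 days, under the 205 days limit. (g) would limit (f) — a current Tier 5 Declaration is held — but (h) sets (g) aside: (h) operates against (g): aggregate throughput is 800 units, less than the 860 units limit. (i) is triggered (the brewery is within 200 m of a designated waterway), but is itself disapplied by (j): (j) operates against (i): the reference index is 544, meeting the 491 threshold. (k), which would lift (j), is not triggered — discharge temperature is below 35 °C. So (b) is unavailable.
Exception (c) is satisfied on its face — the baseline figure is 1,046, meeting the 929 threshold; average daily discharge volume is 1140 litres, below the 1200 litres limit. However, paragraphs (l)–(m) must be considered: (l) operates — a current Provisional Clearance is held. (m), which would lift (l), is not triggered — the compliance score is 11 points, short of 13 points. Exception (c) does not apply.
All of (d)'s requirements are met (discharge is routed to a licensed treatment works; the wastewater is Schedule-A-only). Turning to paragraph (n): (n) operates against (d): a current Tier 3 Clearance is held. So (d) is unavailable.
Exception (e) does not apply: no General Permit is held.
No exception displaces § 11.5.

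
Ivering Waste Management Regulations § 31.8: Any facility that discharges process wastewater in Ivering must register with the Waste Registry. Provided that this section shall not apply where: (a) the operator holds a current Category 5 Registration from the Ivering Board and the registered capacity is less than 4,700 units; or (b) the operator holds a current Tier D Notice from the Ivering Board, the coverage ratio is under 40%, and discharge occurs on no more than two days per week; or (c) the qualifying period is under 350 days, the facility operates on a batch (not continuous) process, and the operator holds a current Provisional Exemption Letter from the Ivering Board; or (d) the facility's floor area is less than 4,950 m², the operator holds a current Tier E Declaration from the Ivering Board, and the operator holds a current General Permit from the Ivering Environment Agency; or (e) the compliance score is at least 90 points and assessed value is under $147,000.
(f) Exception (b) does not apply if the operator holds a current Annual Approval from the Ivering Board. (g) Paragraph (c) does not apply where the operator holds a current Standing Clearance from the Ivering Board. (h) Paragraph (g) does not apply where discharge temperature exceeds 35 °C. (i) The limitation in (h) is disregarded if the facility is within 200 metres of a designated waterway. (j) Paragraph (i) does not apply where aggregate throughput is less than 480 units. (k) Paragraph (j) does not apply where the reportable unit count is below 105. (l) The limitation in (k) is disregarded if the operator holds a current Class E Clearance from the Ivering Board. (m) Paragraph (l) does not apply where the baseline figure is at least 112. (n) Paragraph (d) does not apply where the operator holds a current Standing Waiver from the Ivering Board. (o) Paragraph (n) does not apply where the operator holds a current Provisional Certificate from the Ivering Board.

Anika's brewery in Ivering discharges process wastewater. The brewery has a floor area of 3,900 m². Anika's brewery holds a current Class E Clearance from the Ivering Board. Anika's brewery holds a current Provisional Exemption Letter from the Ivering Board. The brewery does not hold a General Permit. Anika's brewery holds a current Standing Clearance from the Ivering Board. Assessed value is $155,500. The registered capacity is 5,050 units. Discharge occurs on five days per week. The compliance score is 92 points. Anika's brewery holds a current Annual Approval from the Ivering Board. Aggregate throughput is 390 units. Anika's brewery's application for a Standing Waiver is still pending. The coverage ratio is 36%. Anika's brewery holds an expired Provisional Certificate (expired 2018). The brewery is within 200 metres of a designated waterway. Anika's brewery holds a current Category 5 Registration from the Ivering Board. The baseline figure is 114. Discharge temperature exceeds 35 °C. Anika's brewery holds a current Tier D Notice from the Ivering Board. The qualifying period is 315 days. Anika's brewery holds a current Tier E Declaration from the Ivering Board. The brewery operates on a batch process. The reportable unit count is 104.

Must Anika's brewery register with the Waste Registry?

Yes — Anika's brewery must register with the Waste Registry.

Exception (a) requires that the registered capacity is less than 4,700 units; but the registered capacity is 5,050 units, not less than 4,700 units, so (a) is unavailable.
Exception (b) requires that discharge occurs on no more than two days per week; but discharge occurs on five days per week, so (b) is unavailable.
Exception (c): the qualifying period is 315 days, under the 350 days limit; the facility operates on a batch process; a current Provisional Exemption Letter is held — every condition holds. However, paragraphs (g)–(m) must be considered: (g) operates against (c): a current Standing Clearance is held. (h) would limit (g) — discharge temperature exceeds 35 °C — but (i) sets (h) aside: (i) operates — the brewery is within 200 m of a designated waterway. (j) is engaged (aggregate throughput is 390 units, less than the 480 units limit), but yields to (k): (k) is triggered — the reportable unit count is 104, below the 105 limit. (l) would limit (k) — a current Class E Clearance is held — but (m) sets (l) aside: (m) applies — the baseline figure is 114, meeting the 112 threshold. So (c) is unavailable.
Exception (d) fails — no General Permit is held.
Exception (e) does not apply: assessed value is $155,500, not under $147,000.
No exception displaces § 31.8.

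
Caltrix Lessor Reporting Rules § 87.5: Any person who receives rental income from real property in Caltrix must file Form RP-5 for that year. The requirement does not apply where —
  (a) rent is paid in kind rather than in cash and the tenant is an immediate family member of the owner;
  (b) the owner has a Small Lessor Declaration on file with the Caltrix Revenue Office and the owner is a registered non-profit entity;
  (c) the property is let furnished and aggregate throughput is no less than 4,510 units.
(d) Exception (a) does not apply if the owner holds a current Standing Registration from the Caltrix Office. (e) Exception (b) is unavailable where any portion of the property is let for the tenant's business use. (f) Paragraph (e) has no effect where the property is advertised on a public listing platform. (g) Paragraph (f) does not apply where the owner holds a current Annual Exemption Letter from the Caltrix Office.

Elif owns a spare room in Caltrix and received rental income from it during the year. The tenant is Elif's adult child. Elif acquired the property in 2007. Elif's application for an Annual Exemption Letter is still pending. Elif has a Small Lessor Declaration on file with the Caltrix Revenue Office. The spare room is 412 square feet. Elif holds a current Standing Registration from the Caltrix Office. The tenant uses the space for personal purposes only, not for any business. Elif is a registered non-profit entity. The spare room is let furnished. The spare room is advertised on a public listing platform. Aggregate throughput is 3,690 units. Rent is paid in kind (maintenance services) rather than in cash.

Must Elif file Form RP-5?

Exception (a) is satisfied on its face — rent is paid in kind; the tenant is an immediate family member. But: (d) operates against (a): a current Standing Registration is held. So (a) is unavailable.
All of (b)'s requirements are met (a Small Lessor Declaration is on file; Elif is a registered non-profit). As to paragraphs (e)–(g): (e) is not triggered — the space is used for personal purposes only. Exception (b) stands.
Exception (c) requires that aggregate throughput is no less than 4,510 units; but aggregate throughput is 3,690 units, short of 4,510 units, so (c) is unavailable.

No — exception (b) applies; Elif is not required to file Form RP-5.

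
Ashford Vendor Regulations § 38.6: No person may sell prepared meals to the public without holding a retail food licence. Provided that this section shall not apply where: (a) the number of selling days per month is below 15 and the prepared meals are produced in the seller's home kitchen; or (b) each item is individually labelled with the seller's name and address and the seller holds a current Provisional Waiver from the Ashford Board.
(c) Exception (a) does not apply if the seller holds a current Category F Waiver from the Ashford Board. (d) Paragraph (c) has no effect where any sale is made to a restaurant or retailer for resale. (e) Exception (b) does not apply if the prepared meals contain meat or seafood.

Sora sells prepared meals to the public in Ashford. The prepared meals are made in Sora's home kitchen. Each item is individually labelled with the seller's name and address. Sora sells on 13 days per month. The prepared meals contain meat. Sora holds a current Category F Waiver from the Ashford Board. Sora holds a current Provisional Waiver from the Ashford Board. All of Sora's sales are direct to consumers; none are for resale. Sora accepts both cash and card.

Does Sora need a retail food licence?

Yes — Sora must hold a retail food licence.

Exception (a)'s conditions are all satisfied: the number of selling days per month is 13, below the 15 limit; the prepared meals are home-kitchen produced. However, paragraphs (c)–(d) must be considered: (c) applies — a current Category F Waiver is held. (d) is inapplicable (no sales are for resale), so (c) stands. (a) is therefore removed.
Exception (b)'s conditions are all satisfied: items are individually labelled; a current Provisional Waiver is held. But applying paragraph (e): (e) is triggered — the prepared meals contain meat. So (b) is unavailable.
No exception applies. The general rule governs.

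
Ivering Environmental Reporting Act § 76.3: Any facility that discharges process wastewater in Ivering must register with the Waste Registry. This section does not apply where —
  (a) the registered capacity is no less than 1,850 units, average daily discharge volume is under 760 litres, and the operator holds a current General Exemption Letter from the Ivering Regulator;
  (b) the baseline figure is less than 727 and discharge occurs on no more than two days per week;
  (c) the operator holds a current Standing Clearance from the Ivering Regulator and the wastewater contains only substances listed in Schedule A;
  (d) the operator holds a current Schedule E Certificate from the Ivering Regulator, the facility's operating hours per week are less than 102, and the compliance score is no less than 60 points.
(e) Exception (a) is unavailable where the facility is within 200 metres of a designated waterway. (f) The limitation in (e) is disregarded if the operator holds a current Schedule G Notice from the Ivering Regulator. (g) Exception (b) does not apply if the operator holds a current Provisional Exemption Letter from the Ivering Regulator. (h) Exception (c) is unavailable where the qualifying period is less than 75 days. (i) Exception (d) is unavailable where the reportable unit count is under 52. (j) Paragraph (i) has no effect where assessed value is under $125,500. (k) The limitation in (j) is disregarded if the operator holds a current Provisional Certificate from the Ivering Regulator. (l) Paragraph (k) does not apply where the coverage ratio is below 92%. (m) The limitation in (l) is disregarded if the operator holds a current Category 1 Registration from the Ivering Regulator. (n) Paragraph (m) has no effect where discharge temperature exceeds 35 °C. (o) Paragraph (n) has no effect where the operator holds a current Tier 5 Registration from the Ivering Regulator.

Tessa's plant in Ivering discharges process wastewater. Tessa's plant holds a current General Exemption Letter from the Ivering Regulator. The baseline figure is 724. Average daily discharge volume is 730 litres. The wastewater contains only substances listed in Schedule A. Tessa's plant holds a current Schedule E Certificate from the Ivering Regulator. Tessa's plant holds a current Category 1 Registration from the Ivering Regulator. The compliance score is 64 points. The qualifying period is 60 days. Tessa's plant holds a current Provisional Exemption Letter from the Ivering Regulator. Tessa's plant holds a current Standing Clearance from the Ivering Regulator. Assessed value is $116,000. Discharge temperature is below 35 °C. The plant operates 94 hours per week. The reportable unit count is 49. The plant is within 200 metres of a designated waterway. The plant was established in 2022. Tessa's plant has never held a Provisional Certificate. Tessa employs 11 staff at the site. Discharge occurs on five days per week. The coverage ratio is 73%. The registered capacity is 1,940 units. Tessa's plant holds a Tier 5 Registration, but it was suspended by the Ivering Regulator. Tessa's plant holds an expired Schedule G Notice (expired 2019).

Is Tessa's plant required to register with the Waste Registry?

Exception (a) is satisfied on its face — the registered capacity is 1,940 units, meeting the 1,850 units threshold; average daily discharge volume is 730 litres, under the 760 litres limit; a current General Exemption Letter is held. But: (e) operates against (a): the plant is within 200 m of a designated waterway. (f), which would lift (e), is inapplicable — there is no Schedule G Notice in force. Exception (a) does not apply.
Exception (b) does not apply: discharge occurs on five days per week.
All of (c)'s requirements are met (a current Standing Clearance is held; the wastewater is Schedule-A-only). However, paragraph (h) must be considered: (h) operates against (c): the qualifying period is 60 days, less than the 75 days limit. Exception (c) does not apply.
All of (d)'s requirements are met (a current Schedule E Certificate is held; the facility's operating hours per week are 94, less than the 102 limit; the compliance score is 64 points, meeting the 60 points threshold). Under paragraphs (i)–(o): (i) applies (the reportable unit count is 49, under the 52 limit), but is itself disapplied by (j): (j) operates — assessed value is $116,000, under the $125,500 limit. (k) is not engaged (no current Provisional Certificate is held), so (j) stands. So (d) applies.

No — exception (d) applies; Tessa's plant is not required to register with the Waste Registry.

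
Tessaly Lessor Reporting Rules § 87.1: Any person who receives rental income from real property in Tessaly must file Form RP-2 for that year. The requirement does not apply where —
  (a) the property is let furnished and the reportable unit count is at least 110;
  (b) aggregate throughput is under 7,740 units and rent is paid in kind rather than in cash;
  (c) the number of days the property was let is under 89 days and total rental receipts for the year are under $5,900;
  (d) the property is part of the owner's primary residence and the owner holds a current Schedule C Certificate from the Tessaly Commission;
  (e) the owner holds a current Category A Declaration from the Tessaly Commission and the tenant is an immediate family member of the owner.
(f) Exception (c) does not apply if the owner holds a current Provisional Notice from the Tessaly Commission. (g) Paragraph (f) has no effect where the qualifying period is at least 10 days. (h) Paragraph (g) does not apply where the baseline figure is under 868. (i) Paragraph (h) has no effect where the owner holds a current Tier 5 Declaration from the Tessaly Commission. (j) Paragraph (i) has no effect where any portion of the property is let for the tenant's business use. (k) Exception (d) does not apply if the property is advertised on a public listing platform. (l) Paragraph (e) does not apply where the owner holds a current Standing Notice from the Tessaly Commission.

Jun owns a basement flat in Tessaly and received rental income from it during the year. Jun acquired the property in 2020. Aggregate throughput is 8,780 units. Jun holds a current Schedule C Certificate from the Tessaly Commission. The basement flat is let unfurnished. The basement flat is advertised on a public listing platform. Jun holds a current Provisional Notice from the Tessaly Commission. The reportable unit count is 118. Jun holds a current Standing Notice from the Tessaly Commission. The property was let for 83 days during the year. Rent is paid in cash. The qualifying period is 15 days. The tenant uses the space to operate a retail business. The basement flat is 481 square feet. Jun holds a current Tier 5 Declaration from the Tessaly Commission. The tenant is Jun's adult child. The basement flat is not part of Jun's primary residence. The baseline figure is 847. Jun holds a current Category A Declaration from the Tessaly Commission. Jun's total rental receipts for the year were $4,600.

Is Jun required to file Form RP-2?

Exception (a) does not apply: the property is let unfurnished.
Exception (b) requires that aggregate throughput is under 7,740 units; but aggregate throughput is 8,780 units, not under 7,740 units, so (b) is unavailable.
All of (c)'s requirements are met (the number of days the property was let is 83 days, under the 89 days limit; total rental receipts for the year are $4,600, under the $5,900 limit). Turning to paragraphs (f)–(j): (f) operates against (c): a current Provisional Notice is held. (g) operates (the qualifying period is 15 days, meeting the 10 days threshold), but is set aside by (h): (h) operates — the baseline figure is 847, under the 868 limit. (i) would limit (h) — a current Tier 5 Declaration is held — but (j) sets (i) aside: (j) operates against (i): the space is let for business use. So (c) is unavailable.
Exception (d) fails — the basement flat is not part of the primary residence.
Exception (e)'s conditions are all satisfied: a current Category A Declaration is held; the tenant is an immediate family member. Turning to paragraph (l): (l) operates against (e): a current Standing Notice is held. Exception (e) does not apply.
No exception is made out. Jun falls within the general rule.

Yes — Jun must file Form RP-2.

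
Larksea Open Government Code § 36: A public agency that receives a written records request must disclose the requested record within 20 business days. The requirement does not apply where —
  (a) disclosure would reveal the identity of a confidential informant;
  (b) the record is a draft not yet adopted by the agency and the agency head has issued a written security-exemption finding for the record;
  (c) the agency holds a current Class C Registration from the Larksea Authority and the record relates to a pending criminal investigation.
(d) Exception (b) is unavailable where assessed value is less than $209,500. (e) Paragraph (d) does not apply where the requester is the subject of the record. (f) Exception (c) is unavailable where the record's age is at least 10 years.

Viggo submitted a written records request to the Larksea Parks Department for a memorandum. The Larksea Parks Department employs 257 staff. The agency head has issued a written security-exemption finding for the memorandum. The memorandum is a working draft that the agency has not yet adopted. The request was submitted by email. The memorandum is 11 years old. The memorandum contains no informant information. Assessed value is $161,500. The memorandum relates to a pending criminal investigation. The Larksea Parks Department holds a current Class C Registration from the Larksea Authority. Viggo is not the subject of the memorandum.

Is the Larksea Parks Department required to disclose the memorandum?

Exception (a) does not apply: the memorandum contains no informant information.
Exception (b) is satisfied on its face — the memorandum is an unadopted draft; a written security-exemption finding has been issued. However, paragraphs (d)–(e) must be considered: (d) operates against (b): assessed value is $161,500, less than the $209,500 limit. (e) is not engaged (Viggo is not the subject of the memorandum), so (d) stands. Exception (b) does not apply.
Exception (c) is satisfied on its face — a current Class C Registration is held; the memorandum relates to a pending investigation. But: (f) is triggered — the record's age is 11 years, meeting the 10 years threshold. So (c) is unavailable.
No exception applies. The general rule governs.

Yes — the Larksea Parks Department must disclose the memorandum.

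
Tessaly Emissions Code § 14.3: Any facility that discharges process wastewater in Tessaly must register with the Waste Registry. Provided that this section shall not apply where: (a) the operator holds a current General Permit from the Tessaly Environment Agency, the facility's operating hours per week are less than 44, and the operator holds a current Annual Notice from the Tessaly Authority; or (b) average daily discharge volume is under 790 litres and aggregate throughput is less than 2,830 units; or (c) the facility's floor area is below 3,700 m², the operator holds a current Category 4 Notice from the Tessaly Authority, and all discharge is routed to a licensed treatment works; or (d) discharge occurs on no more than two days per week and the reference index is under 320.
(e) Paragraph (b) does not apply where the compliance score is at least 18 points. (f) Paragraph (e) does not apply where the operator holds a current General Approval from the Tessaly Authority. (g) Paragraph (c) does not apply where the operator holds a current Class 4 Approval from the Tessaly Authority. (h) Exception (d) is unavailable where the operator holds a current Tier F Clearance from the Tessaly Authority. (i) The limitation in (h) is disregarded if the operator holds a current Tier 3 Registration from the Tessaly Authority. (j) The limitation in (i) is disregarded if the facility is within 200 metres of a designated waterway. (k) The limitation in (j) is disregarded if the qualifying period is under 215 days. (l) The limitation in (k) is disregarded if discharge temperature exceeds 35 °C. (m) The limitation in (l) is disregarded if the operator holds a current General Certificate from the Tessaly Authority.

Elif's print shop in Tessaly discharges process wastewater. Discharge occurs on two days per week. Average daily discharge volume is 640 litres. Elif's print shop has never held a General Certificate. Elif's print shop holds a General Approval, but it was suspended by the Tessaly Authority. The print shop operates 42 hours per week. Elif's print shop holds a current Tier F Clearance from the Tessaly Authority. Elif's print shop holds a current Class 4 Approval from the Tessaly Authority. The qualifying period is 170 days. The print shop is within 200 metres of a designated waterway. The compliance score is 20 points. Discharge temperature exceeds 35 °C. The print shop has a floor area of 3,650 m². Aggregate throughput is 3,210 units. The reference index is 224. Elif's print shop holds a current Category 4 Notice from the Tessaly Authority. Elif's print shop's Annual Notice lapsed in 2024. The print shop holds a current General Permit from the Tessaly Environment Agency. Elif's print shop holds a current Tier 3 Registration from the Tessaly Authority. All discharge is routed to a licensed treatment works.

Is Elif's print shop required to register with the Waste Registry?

Exception (a) fails — the Annual Notice is not current.
Exception (b) does not apply: aggregate throughput is 3,210 units, not less than 2,830 units.
Exception (c) is satisfied on its face — the facility's floor area is 3,650 m², below the 3,700 m² limit; a current Category 4 Notice is held; discharge is routed to a licensed treatment works. But applying paragraph (g): (g) operates against (c): a current Class 4 Approval is held. (c) is therefore removed.
All of (d)'s requirements are met (discharge occurs on no more than two days per week; the reference index is 224, under the 320 limit). However, paragraphs (h)–(m) must be considered: (h) applies — a current Tier F Clearance is held. (i) would limit (h) — a current Tier 3 Registration is held — but (j) sets (i) aside: (j) applies — the print shop is within 200 m of a designated waterway. (k) is engaged (the qualifying period is 170 days, under the 215 days limit), but is overridden by (l): (l) operates — discharge temperature exceeds 35 °C. (m) does not operate here (no current General Certificate is held), so (l) stands. (d) is therefore removed.
No exception is made out. Elif's print shop falls within the general rule.

Yes — Elif's print shop must register with the Waste Registry.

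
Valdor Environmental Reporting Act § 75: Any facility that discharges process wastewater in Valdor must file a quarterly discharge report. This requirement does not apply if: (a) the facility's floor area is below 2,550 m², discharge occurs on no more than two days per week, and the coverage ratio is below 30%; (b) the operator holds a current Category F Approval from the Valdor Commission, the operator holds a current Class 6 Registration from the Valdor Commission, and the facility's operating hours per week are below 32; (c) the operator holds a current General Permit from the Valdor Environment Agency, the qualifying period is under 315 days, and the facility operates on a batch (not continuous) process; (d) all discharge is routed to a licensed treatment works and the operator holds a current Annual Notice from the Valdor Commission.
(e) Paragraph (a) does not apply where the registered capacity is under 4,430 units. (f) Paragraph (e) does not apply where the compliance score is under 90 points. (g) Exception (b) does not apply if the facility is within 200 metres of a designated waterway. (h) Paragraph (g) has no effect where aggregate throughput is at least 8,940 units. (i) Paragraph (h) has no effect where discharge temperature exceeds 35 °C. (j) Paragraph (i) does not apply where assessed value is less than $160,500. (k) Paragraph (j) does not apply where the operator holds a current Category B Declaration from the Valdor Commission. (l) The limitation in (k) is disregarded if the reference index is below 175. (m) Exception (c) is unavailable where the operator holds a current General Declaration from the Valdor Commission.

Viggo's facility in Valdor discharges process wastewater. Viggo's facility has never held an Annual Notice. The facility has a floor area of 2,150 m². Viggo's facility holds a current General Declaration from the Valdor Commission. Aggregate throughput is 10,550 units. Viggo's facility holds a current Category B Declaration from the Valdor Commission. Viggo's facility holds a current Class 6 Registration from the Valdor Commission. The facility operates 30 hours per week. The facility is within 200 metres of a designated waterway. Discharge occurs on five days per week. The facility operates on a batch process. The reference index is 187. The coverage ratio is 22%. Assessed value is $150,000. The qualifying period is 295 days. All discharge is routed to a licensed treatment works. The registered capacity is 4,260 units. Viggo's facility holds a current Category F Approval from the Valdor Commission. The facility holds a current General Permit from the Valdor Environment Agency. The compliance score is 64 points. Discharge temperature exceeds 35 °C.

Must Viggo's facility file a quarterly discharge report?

Exception (a) does not apply: discharge occurs on five days per week.
Exception (b)'s conditions are all satisfied: a current Category F Approval is held; a current Class 6 Registration is held; the facility's operating hours per week are 30, below the 32 limit. Turning to paragraphs (g)–(l): (g) is engaged — the facility is within 200 m of a designated waterway. (h) operates (aggregate throughput is 10,550 units, meeting the 8,940 units threshold), but is overridden by (i): (i) is engaged — discharge temperature exceeds 35 °C. (j) is engaged (assessed value is $150,000, less than the $160,500 limit), but is overridden by (k): (k) operates against (j): a current Category B Declaration is held. (l), which would lift (k), is inapplicable — the reference index is 187, not below 175. So (b) is unavailable.
Exception (c)'s conditions are all satisfied: a current General Permit is held; the qualifying period is 295 days, under the 315 days limit; the facility operates on a batch process. But: (m) operates — a current General Declaration is held. So (c) is unavailable.
Exception (d) fails — no current Annual Notice is held.
No exception is made out. Viggo's facility falls within the general rule.

Yes — Viggo's facility must file a quarterly discharge report.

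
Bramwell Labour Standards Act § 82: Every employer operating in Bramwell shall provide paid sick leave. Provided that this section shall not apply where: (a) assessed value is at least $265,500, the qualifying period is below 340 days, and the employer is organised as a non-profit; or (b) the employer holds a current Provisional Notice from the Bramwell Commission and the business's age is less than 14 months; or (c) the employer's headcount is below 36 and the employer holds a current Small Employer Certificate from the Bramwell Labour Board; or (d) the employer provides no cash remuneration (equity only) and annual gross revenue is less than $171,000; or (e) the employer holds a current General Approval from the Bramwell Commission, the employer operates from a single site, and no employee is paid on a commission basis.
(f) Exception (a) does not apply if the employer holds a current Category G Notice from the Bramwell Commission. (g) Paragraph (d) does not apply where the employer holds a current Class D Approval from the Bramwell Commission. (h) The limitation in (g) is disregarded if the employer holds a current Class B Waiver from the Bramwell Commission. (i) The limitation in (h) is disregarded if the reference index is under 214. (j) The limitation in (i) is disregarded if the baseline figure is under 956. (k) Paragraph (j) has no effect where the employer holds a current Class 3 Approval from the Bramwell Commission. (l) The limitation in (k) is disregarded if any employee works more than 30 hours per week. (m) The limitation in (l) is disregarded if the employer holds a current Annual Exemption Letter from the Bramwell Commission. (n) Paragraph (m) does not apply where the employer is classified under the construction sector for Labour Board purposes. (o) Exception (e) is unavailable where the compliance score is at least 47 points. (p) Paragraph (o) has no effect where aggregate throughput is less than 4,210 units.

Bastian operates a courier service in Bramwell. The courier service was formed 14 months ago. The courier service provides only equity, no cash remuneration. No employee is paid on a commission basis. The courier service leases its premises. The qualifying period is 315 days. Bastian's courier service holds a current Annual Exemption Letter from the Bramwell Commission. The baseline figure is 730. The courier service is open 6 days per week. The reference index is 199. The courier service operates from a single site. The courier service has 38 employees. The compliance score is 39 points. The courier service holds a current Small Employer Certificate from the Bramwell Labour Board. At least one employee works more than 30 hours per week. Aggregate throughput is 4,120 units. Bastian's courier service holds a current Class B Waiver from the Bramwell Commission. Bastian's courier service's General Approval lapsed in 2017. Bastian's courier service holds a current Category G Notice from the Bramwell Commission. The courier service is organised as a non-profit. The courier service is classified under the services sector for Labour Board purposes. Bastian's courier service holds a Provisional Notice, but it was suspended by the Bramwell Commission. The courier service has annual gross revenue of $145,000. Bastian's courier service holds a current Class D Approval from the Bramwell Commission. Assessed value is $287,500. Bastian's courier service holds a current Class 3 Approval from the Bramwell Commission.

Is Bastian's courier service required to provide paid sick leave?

All of (a)'s requirements are met (assessed value is $287,500, meeting the $265,500 threshold; the qualifying period is 315 days, below the 340 days limit; the employer is a non-profit). However, paragraph (f) must be considered: (f) operates against (a): a current Category G Notice is held. Exception (a) does not apply.
Exception (b) requires that the employer holds a current Provisional Notice from the Bramwell Commission; but no current Provisional Notice is held, so (b) is unavailable.
Exception (c) fails — the employer's headcount is 38, not below 36.
Exception (d): remuneration is equity-only; annual gross revenue is $145,000, less than the $171,000 limit — every condition holds. Turning to paragraphs (g)–(n): (g) operates against (d): a current Class D Approval is held. (h) operates (a current Class B Waiver is held), but yields to (i): (i) operates against (h): the reference index is 199, under the 214 limit. (j) would limit (i) — the baseline figure is 730, under the 956 limit — but (k) sets (j) aside: (k) operates against (j): a current Class 3 Approval is held. (l) is engaged (at least one employee exceeds 30 hours/week), but is itself disapplied by (m): (m) is triggered — a current Annual Exemption Letter is held. (n) is not engaged (the courier service is classified under the services sector), so (m) stands. So (d) is unavailable.
Exception (e) requires that the employer holds a current General Approval from the Bramwell Commission; but the General Approval is not current, so (e) is unavailable.
No exception applies. The general rule governs.

Yes — Bastian's courier service must provide paid sick leave.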